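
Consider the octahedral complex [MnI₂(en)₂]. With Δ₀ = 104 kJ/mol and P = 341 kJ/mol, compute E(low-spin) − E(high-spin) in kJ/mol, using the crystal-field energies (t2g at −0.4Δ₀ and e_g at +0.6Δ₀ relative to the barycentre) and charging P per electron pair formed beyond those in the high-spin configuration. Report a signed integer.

474

Ligand charges: 2×(-1) from I⁻ and 2×(+0) from en sum to -2; with overall charge +0, Mn is +2.
Group 7 minus oxidation state +2 gives a d⁵ configuration for Mn²⁺.
High-spin: t2g^3 e_g^2, CFSE = 0.0Δ₀ = 0 kJ/mol.
For low-spin the configuration is t2g^5 e_g^0: orbital energy -2.0 × 104 = -208 kJ/mol, and 2 additional pairs relative to high-spin add 682 kJ/mol, giving 474 kJ/mol.
E(LS) − E(HS) = 474 − (0) = 474 kJ/mol.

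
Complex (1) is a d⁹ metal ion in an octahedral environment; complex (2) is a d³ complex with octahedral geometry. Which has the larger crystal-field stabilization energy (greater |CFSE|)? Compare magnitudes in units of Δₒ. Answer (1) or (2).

(2)

(1): For octahedral d⁹ the high- and low-spin configurations coincide; t2g^6 e_g^3, CFSE = -0.6Δₒ.
(2): t2g^3 e_g^0, CFSE = -1.2Δₒ.
So (2) has the larger |CFSE|.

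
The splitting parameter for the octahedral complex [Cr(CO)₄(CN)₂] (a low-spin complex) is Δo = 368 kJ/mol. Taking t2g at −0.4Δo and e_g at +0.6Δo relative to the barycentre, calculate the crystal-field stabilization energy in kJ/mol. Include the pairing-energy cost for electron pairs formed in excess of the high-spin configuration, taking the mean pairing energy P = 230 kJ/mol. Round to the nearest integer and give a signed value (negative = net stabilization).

-359

Ligand charges: 4×(+0) from CO and 2×(-1) from CN⁻ sum to -2; with overall charge +0, Cr is +2.
Cr sits in group 6; removing 2 electrons leaves Cr²⁺ with 6 − 2 = 4 d electrons.
The d⁴ electrons fill as t2g^4 e_g^0.
The orbital stabilization is -1.6Δo = -1.6 × 368 = -589 kJ/mol.
High-spin d⁴ would be t2g^3 e_g^1 with 0 pairs; low-spin has 1, so 1 excess pair costs +1P = +230 kJ/mol.
Overall CFSE = -589 + 230 = -359 kJ/mol.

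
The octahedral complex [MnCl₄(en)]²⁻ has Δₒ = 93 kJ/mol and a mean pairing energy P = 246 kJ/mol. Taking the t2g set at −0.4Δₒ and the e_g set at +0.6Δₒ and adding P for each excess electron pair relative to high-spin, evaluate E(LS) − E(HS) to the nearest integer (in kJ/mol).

Ligand charges: 4×(-1) from Cl⁻ and 1×(+0) from en sum to -4; with overall charge -2, Mn is +2.
Mn sits in group 7; removing 2 electrons leaves Mn²⁺ with 7 − 2 = 5 d electrons.
High-spin d⁵ fills as t2g^3 e_g^2 with CFSE 3(−0.4) + 2(+0.6) = 0.0Δₒ = 0 kJ/mol.
Low-spin t2g^5 e_g^0 gives -2.0Δₒ = -186 kJ/mol, but forming 2 extra pairs costs 2P = 492 kJ/mol, so E(LS) = -186 + 492 = 306 kJ/mol.
Thus E(LS) − E(HS) = 306 kJ/mol.

306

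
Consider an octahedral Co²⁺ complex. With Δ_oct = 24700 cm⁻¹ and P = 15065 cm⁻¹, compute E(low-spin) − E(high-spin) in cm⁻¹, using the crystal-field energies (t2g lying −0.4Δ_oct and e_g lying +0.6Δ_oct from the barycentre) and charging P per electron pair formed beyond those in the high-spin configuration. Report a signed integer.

-9635

Co is in group 9, so Co²⁺ is d⁷ (9 − 2 = 7).
High-spin: t2g^5 e_g^2, CFSE = -0.8Δ_oct = -19760 cm⁻¹.
Low-spin t2g^6 e_g^1 gives -1.8Δ_oct = -44460 cm⁻¹, but forming 1 extra pair costs 1P = 15065 cm⁻¹, so E(LS) = -44460 + 15065 = -29395 cm⁻¹.
E(LS) − E(HS) = -29395 − (-19760) = -9635 cm⁻¹.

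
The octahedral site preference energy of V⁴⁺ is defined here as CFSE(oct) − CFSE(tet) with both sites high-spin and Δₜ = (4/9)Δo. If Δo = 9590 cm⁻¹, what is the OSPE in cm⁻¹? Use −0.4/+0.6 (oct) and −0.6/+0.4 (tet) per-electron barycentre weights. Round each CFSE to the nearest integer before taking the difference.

-1279

V sits in group 5; removing 4 electrons leaves V⁴⁺ with 5 − 4 = 1 d electrons.
Octahedral high-spin t2g^1 e_g^0: CFSE = -0.4 × 9590 = -3836 cm⁻¹.
In a tetrahedral site the filling is e^1 t2^0: CFSE(tet) = -0.6Δₜ = -0.6 × (4/9)(9590) = -2557 cm⁻¹.
OSPE = -3836 − (-2557) = -1279 cm⁻¹.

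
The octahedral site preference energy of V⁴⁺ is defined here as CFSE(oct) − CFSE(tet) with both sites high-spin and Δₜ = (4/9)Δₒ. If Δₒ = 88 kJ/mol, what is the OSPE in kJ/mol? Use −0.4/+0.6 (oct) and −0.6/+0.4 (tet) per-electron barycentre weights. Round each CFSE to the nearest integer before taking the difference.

-12

V sits in group 5; removing 4 electrons leaves V⁴⁺ with 5 − 4 = 1 d electrons.
In an octahedral site d¹ (HS) is t₂g¹ eg⁰, giving CFSE(oct) = -0.4Δₒ = -35 kJ/mol.
Tetrahedral e¹ t₂⁰ gives -0.6Δₜ = -0.6 × (4/9) × 88 = -23 kJ/mol.
OSPE = CFSE(oct) − CFSE(tet) = -35 − (-23) = -12 kJ/mol.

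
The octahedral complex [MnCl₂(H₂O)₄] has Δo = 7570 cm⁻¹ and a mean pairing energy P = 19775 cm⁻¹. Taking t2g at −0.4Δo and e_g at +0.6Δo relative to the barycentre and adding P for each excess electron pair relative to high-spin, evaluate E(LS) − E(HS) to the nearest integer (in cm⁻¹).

Ligand charges: 2×(-1) from Cl⁻ and 4×(+0) from H₂O sum to -2; with overall charge +0, Mn is +2.
Mn²⁺: group 7, so d-count = 7 − 2 = 5.
High-spin d⁵ fills as t2g^3 e_g^2 with CFSE 3(−0.4) + 2(+0.6) = 0.0Δo = 0 cm⁻¹.
Low-spin: t2g^5 e_g^0, orbital CFSE = -2.0Δo = -15140 cm⁻¹; plus 2 excess pairs × P = +39550 cm⁻¹; total 24410 cm⁻¹.
The difference is 24410 − (0) = 24410 cm⁻¹, so high-spin lies lower.

24410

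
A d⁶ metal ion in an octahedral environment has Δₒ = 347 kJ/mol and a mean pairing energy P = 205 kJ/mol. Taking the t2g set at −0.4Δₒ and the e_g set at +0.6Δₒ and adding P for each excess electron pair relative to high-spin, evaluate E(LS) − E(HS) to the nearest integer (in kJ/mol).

-284

High-spin: t2g^4 e_g^2, CFSE = -0.4Δₒ = -139 kJ/mol.
Low-spin: t2g^6 e_g^0, orbital CFSE = -2.4Δₒ = -833 kJ/mol; plus 2 excess pairs × P = +410 kJ/mol; total -423 kJ/mol.
Thus E(LS) − E(HS) = -284 kJ/mol.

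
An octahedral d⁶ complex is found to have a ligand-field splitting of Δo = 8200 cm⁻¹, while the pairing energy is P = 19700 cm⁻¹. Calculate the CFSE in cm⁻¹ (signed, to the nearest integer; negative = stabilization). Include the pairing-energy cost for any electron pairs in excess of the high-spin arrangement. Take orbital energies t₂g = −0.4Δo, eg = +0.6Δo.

-3280

Δo < P, so pairing is avoided: the ground state is high-spin.
Configuration: t₂g⁴ eg².
Orbital CFSE = -0.4Δo = -0.4 × 8200 = -3280 cm⁻¹.
High-spin has no excess pairs, so no pairing correction applies.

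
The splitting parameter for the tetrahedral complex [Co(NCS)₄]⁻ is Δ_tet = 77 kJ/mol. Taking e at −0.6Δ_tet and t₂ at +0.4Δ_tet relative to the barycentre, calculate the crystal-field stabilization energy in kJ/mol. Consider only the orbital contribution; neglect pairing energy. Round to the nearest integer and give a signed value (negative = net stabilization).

-46

Each NCS⁻ contributes -1; 4 × (-1) = -4. With overall charge -1, Co is in the +3 oxidation state.
Co³⁺: group 9, so d-count = 9 − 3 = 6.
With tetrahedral geometry the complex is necessarily high-spin.
Configuration: e³ t₂³.
The orbital stabilization is -0.6Δ_tet = -0.6 × 77 = -46 kJ/mol.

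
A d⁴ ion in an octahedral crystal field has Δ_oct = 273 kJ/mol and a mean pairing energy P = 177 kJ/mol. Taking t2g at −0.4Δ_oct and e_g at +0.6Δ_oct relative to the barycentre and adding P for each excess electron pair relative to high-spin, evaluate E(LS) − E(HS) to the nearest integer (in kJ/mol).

High-spin: t2g^3 e_g^1, CFSE = -0.6Δ_oct = -164 kJ/mol.
Low-spin: t2g^4 e_g^0, orbital CFSE = -1.6Δ_oct = -437 kJ/mol; plus 1 excess pair × P = +177 kJ/mol; total -260 kJ/mol.
Thus E(LS) − E(HS) = -96 kJ/mol.

-96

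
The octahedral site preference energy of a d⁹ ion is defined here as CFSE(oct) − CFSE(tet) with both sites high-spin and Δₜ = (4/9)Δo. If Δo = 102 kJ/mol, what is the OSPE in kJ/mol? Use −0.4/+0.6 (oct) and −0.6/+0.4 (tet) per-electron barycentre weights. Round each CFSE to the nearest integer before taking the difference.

Octahedral (high-spin): t₂g⁶ eg³, CFSE = 6(−0.4) + 3(+0.6) = -0.6Δo = -0.6 × 102 = -61 kJ/mol.
Tetrahedral: e⁴ t₂⁵, CFSE = 4(−0.6) + 5(+0.4) = -0.4Δₜ = -0.4 × (4/9) × 102 = -18 kJ/mol.
OSPE = CFSE(oct) − CFSE(tet) = -61 − (-18) = -43 kJ/mol.

-43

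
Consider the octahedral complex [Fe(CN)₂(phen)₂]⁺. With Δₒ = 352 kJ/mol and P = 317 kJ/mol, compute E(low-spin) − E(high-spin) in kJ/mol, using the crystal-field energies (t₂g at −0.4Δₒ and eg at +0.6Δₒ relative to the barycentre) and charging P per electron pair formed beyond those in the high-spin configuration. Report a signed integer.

Ligand charges: 2×(-1) from CN⁻ and 2×(+0) from phen sum to -2; with overall charge +1, Fe is +3.
Fe is in group 8, so Fe³⁺ is d⁵ (8 − 3 = 5).
High-spin: t₂g³ eg², CFSE = 0.0Δₒ = 0 kJ/mol.
Low-spin t₂g⁵ eg⁰ gives -2.0Δₒ = -704 kJ/mol, but forming 2 extra pairs costs 2P = 634 kJ/mol, so E(LS) = -704 + 634 = -70 kJ/mol.
E(LS) − E(HS) = -70 − (0) = -70 kJ/mol.

-70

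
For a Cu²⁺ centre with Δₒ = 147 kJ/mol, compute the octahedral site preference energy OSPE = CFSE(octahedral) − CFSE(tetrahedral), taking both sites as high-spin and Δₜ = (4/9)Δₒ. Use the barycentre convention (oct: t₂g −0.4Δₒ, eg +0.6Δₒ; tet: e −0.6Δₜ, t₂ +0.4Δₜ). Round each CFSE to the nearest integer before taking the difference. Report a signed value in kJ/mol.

Cu is in group 11, so Cu²⁺ is d⁹ (11 − 2 = 9).
In an octahedral site d⁹ (HS) is t₂g⁶ eg³, giving CFSE(oct) = -0.6Δₒ = -88 kJ/mol.
In a tetrahedral site the filling is e⁴ t₂⁵: CFSE(tet) = -0.4Δₜ = -0.4 × (4/9)(147) = -26 kJ/mol.
Subtracting, OSPE = -88 − (-26) = -62 kJ/mol.

-62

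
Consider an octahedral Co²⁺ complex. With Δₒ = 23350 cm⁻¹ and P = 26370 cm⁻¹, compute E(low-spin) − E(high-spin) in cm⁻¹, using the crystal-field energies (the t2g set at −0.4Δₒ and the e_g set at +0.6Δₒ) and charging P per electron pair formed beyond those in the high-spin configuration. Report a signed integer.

3020

Co²⁺: group 9, so d-count = 9 − 2 = 7.
High-spin: t2g^5 e_g^2, CFSE = -0.8Δₒ = -18680 cm⁻¹.
For low-spin the configuration is t2g^6 e_g^1: orbital energy -1.8 × 23350 = -42030 cm⁻¹, and 1 additional pair relative to high-spin adds 26370 cm⁻¹, giving -15660 cm⁻¹.
E(LS) − E(HS) = -15660 − (-18680) = 3020 cm⁻¹.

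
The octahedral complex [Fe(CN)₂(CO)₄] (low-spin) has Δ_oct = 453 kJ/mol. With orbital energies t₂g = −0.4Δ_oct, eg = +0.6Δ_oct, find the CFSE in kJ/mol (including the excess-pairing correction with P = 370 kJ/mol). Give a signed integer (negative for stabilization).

Ligand charges: 2×(-1) from CN⁻ and 4×(+0) from CO sum to -2; with overall charge +0, Fe is +2.
Fe sits in group 8; removing 2 electrons leaves Fe²⁺ with 8 − 2 = 6 d electrons.
The d⁶ electrons fill as t₂g⁶ eg⁰.
Orbital CFSE = 6(-0.4) + 0(0.6) = -2.4Δ_oct = -2.4 × 453 = -1087 kJ/mol.
Pairing penalty: 3 pairs vs 1 in the high-spin reference → 2 extra × P = 740 kJ/mol.
Net CFSE = -1087 + 740 = -347 kJ/mol.

-347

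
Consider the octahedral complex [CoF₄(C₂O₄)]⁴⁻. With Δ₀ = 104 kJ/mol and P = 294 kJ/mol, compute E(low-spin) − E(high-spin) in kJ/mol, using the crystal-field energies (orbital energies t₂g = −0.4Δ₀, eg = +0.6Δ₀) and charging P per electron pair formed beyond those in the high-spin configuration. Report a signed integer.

190

Ligand charges: 4×(-1) from F⁻ and 1×(-2) from C₂O₄²⁻ sum to -6; with overall charge -4, Co is +2.
Co is in group 9, so Co²⁺ is d⁷ (9 − 2 = 7).
In the high-spin limit (t₂g⁵ eg²) the orbital term is -0.8Δ₀ = -83 kJ/mol, with no excess pairing.
Low-spin t₂g⁶ eg¹ gives -1.8Δ₀ = -187 kJ/mol, but forming 1 extra pair costs 1P = 294 kJ/mol, so E(LS) = -187 + 294 = 107 kJ/mol.
The difference is 107 − (-83) = 190 kJ/mol, so high-spin lies lower.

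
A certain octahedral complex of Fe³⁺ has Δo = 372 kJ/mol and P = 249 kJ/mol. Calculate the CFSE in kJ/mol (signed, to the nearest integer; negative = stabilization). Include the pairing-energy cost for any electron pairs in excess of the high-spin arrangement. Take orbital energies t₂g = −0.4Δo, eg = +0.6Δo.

-246

Fe is in group 8, so Fe³⁺ is d⁵ (8 − 3 = 5).
Δo > P, so pairing is preferred: the ground state is low-spin.
That gives t₂g⁵ eg⁰.
Orbital CFSE = -2.0Δo = -2.0 × 372 = -744 kJ/mol.
Excess pairs vs high-spin: 2 − 0 = 2; pairing cost = +498 kJ/mol.
Net CFSE = -744 + 498 = -246 kJ/mol.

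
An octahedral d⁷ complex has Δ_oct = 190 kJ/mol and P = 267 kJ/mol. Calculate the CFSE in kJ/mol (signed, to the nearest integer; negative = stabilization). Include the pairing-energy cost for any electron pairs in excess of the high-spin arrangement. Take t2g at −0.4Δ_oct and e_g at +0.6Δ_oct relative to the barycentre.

Δ_oct < P, so pairing is avoided: the ground state is high-spin.
Filling d⁷ accordingly: t2g^5 e_g^2.
Orbital CFSE = -0.8Δ_oct = -0.8 × 190 = -152 kJ/mol.
High-spin has no excess pairs, so no pairing correction applies.

-152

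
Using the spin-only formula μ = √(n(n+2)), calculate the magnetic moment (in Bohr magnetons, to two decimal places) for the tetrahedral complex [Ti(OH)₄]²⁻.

2.83 Bohr magnetons

Each OH⁻ contributes -1; 4 × (-1) = -4. With overall charge -2, Ti is in the +2 oxidation state.
Group 4 minus oxidation state +2 gives a d² configuration for Ti²⁺.
Tetrahedral fields are weak (Δₜ ≈ 4/9 Δₒ), so electrons fill high-spin.
Configuration: e^2 t2^0 → 2 unpaired electrons.
μ(spin-only) = √[2(2+2)] = √8 ≈ 2.83 Bohr magnetons.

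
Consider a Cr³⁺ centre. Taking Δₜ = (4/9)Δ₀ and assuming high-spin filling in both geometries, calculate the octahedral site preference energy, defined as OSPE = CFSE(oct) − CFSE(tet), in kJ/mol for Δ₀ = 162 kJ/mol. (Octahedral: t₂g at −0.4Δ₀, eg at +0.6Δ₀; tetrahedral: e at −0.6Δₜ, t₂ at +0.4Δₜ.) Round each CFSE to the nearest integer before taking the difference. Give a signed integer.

-136

Group 6 minus oxidation state +3 gives a d³ configuration for Cr³⁺.
Octahedral high-spin t2g^3 e_g^0: CFSE = -1.2 × 162 = -194 kJ/mol.
In a tetrahedral site the filling is e^2 t2^1: CFSE(tet) = -0.8Δₜ = -0.8 × (4/9)(162) = -58 kJ/mol.
OSPE = -194 − (-58) = -136 kJ/mol.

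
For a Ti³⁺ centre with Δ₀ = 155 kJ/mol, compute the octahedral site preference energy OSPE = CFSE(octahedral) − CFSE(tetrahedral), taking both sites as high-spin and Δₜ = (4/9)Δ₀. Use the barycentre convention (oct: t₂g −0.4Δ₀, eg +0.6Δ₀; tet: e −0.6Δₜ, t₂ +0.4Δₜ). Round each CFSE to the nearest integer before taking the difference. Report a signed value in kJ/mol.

-21

Group 4 minus oxidation state +3 gives a d¹ configuration for Ti³⁺.
In an octahedral site d¹ (HS) is t₂g¹ eg⁰, giving CFSE(oct) = -0.4Δ₀ = -62 kJ/mol.
Tetrahedral e¹ t₂⁰ gives -0.6Δₜ = -0.6 × (4/9) × 155 = -41 kJ/mol.
Subtracting, OSPE = -62 − (-41) = -21 kJ/mol.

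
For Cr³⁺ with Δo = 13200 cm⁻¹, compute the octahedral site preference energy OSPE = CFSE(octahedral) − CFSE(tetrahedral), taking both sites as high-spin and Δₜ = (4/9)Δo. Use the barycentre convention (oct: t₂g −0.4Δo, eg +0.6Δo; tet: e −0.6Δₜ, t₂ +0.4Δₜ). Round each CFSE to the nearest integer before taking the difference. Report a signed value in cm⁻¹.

Cr³⁺: group 6, so d-count = 6 − 3 = 3.
Octahedral (high-spin): t₂g³ eg⁰, CFSE = 3(−0.4) + 0(+0.6) = -1.2Δo = -1.2 × 13200 = -15840 cm⁻¹.
Tetrahedral: e² t₂¹, CFSE = 2(−0.6) + 1(+0.4) = -0.8Δₜ = -0.8 × (4/9) × 13200 = -4693 cm⁻¹.
Subtracting, OSPE = -15840 − (-4693) = -11147 cm⁻¹.

-11147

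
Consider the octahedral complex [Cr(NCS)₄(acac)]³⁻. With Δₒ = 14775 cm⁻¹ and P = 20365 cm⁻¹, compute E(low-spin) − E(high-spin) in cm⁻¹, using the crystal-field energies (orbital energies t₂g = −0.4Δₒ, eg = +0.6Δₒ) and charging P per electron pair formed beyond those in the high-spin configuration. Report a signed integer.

5590

Ligand charges: 4×(-1) from NCS⁻ and 1×(-1) from acac⁻ sum to -5; with overall charge -3, Cr is +2.
Cr is in group 6, so Cr²⁺ is d⁴ (6 − 2 = 4).
High-spin d⁴ fills as t₂g³ eg¹ with CFSE 3(−0.4) + 1(+0.6) = -0.6Δₒ = -8865 cm⁻¹.
Low-spin: t₂g⁴ eg⁰, orbital CFSE = -1.6Δₒ = -23640 cm⁻¹; plus 1 excess pair × P = +20365 cm⁻¹; total -3275 cm⁻¹.
E(LS) − E(HS) = -3275 − (-8865) = 5590 cm⁻¹.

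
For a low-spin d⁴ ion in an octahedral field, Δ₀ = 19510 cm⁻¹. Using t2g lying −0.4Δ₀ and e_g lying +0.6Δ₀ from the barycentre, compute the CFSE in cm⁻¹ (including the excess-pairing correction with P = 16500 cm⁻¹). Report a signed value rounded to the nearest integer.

-14716

Configuration: t2g^4 e_g^0.
The orbital stabilization is -1.6Δ₀ = -1.6 × 19510 = -31216 cm⁻¹.
Pairing penalty: 1 pair vs 0 in the high-spin reference → 1 extra × P = 16500 cm⁻¹.
Overall CFSE = -31216 + 16500 = -14716 cm⁻¹.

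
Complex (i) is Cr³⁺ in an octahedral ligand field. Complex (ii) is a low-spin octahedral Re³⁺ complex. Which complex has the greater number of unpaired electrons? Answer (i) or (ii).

(i)

(i): Cr³⁺: group 6, so d-count = 6 − 3 = 3; For octahedral d³ the high- and low-spin configurations coincide; t₂g³ eg⁰ → 3 unpaired.
(ii): Group 7 minus oxidation state +3 gives a d⁴ configuration for Re³⁺; t₂g⁴ eg⁰ → 2 unpaired.
So (i) has more unpaired electrons.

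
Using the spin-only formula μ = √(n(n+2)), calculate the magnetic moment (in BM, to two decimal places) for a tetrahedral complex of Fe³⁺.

5.92 BM

Fe³⁺: group 8, so d-count = 8 − 3 = 5.
Tetrahedral splitting is small, so the complex is high-spin.
Configuration: e² t₂³ → 5 unpaired electrons.
μ(spin-only) = √[5(5+2)] = √35 ≈ 5.92 BM.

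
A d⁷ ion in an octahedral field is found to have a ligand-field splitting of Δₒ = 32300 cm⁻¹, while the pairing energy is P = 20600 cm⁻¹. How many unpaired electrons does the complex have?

Since Δₒ = 32300 cm⁻¹ > P = 20600 cm⁻¹, the complex adopts the low-spin configuration.
That gives t₂g⁶ eg¹.
Unpaired electrons: 1.

1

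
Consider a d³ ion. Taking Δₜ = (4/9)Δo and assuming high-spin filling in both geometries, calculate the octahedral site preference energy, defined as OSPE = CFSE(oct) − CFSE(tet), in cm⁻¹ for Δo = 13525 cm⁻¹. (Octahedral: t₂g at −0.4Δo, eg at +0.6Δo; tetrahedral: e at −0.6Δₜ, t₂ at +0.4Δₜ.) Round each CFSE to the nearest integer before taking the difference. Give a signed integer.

-11421

Octahedral high-spin t2g^3 e_g^0: CFSE = -1.2 × 13525 = -16230 cm⁻¹.
Tetrahedral e^2 t2^1 gives -0.8Δₜ = -0.8 × (4/9) × 13525 = -4809 cm⁻¹.
Subtracting, OSPE = -16230 − (-4809) = -11421 cm⁻¹.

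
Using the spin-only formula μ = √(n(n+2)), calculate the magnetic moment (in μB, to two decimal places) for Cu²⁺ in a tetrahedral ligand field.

1.73 μB

Cu is in group 11, so Cu²⁺ is d⁹ (11 − 2 = 9).
Tetrahedral splitting is small, so the complex is high-spin.
Configuration: e^4 t2^5 → 1 unpaired electron.
μ(spin-only) = √[1(1+2)] = √3 ≈ 1.73 μB.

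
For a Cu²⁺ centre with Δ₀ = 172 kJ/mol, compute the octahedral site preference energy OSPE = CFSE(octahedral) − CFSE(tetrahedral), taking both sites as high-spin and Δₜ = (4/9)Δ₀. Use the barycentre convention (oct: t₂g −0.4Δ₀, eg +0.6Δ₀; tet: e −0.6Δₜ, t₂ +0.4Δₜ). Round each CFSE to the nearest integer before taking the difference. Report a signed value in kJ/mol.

-72

Cu sits in group 11; removing 2 electrons leaves Cu²⁺ with 11 − 2 = 9 d electrons.
In an octahedral site d⁹ (HS) is t2g^6 e_g^3, giving CFSE(oct) = -0.6Δ₀ = -103 kJ/mol.
Tetrahedral: e^4 t2^5, CFSE = 4(−0.6) + 5(+0.4) = -0.4Δₜ = -0.4 × (4/9) × 172 = -31 kJ/mol.
Subtracting, OSPE = -103 − (-31) = -72 kJ/mol.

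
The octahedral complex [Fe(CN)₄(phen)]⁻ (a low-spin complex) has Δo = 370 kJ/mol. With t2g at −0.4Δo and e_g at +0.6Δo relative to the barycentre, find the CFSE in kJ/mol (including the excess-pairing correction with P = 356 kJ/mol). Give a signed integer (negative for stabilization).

-28

Ligand charges: 4×(-1) from CN⁻ and 1×(+0) from phen sum to -4; with overall charge -1, Fe is +3.
Group 8 minus oxidation state +3 gives a d⁵ configuration for Fe³⁺.
The d⁵ electrons fill as t2g^5 e_g^0.
The orbital stabilization is -2.0Δo = -2.0 × 370 = -740 kJ/mol.
Pairing penalty: 2 pairs vs 0 in the high-spin reference → 2 extra × P = 712 kJ/mol.
Net CFSE = -740 + 712 = -28 kJ/mol.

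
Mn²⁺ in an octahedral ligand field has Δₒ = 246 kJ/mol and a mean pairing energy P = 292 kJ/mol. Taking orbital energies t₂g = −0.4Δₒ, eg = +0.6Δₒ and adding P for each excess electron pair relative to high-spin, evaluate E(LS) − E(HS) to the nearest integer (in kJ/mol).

92

Mn is in group 7, so Mn²⁺ is d⁵ (7 − 2 = 5).
High-spin: t₂g³ eg², CFSE = 0.0Δₒ = 0 kJ/mol.
Low-spin: t₂g⁵ eg⁰, orbital CFSE = -2.0Δₒ = -492 kJ/mol; plus 2 excess pairs × P = +584 kJ/mol; total 92 kJ/mol.
E(LS) − E(HS) = 92 − (0) = 92 kJ/mol.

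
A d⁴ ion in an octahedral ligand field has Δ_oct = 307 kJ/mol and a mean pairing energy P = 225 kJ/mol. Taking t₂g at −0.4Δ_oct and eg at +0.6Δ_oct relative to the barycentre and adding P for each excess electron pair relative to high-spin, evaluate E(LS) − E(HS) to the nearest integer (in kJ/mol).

High-spin: t₂g³ eg¹, CFSE = -0.6Δ_oct = -184 kJ/mol.
For low-spin the configuration is t₂g⁴ eg⁰: orbital energy -1.6 × 307 = -491 kJ/mol, and 1 additional pair relative to high-spin adds 225 kJ/mol, giving -266 kJ/mol.
Thus E(LS) − E(HS) = -82 kJ/mol.

-82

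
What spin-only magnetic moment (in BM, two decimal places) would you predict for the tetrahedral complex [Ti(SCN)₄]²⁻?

Each SCN⁻ contributes -1; 4 × (-1) = -4. With overall charge -2, Ti is in the +2 oxidation state.
Ti is in group 4, so Ti²⁺ is d² (4 − 2 = 2).
With tetrahedral geometry the complex is necessarily high-spin.
Configuration: e² t₂⁰ → 2 unpaired electrons.
μ(spin-only) = √[2(2+2)] = √8 ≈ 2.83 BM.

2.83 BM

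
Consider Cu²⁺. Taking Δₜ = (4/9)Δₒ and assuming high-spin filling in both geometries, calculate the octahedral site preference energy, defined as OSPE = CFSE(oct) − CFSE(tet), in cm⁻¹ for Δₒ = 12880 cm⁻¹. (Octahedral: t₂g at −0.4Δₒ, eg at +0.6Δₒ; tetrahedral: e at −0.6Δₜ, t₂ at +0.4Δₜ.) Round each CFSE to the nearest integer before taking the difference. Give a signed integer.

-5438

Cu²⁺: group 11, so d-count = 11 − 2 = 9.
Octahedral (high-spin): t₂g⁶ eg³, CFSE = 6(−0.4) + 3(+0.6) = -0.6Δₒ = -0.6 × 12880 = -7728 cm⁻¹.
Tetrahedral e⁴ t₂⁵ gives -0.4Δₜ = -0.4 × (4/9) × 12880 = -2290 cm⁻¹.
OSPE = CFSE(oct) − CFSE(tet) = -7728 − (-2290) = -5438 cm⁻¹.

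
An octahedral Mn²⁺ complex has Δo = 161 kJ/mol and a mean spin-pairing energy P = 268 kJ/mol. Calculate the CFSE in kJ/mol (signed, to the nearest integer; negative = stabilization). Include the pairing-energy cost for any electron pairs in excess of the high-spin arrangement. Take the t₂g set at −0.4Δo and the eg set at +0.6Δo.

0

Group 7 minus oxidation state +2 gives a d⁵ configuration for Mn²⁺.
Here Δo < P (161 < 268), so the high-spin state is favoured.
Filling d⁵ accordingly: t₂g³ eg².
Orbital CFSE = 0.0Δo = 0.0 × 161 = 0 kJ/mol.
High-spin has no excess pairs, so no pairing correction applies.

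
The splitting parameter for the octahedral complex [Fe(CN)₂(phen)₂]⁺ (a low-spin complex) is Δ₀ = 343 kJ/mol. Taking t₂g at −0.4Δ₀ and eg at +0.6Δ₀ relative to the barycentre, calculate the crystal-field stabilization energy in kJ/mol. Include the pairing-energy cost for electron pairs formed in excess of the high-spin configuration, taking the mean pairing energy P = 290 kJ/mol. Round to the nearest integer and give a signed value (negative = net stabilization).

-106

Ligand charges: 2×(-1) from CN⁻ and 2×(+0) from phen sum to -2; with overall charge +1, Fe is +3.
Fe is in group 8, so Fe³⁺ is d⁵ (8 − 3 = 5).
Configuration: t₂g⁵ eg⁰.
CFSE(orbital) = 5×(-0.4Δ₀) + 0×(0.6Δ₀) = -2.0Δ₀; with Δ₀ = 343 kJ/mol that is -686 kJ/mol.
Relative to high-spin t₂g³ eg² (0 paired), the low-spin configuration has 2 additional pairs, contributing +2 × 290 = +580 kJ/mol.
Net CFSE = -686 + 580 = -106 kJ/mol.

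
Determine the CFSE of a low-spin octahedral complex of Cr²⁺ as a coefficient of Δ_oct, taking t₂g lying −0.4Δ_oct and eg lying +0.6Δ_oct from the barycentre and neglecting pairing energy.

-1.6 Δ_oct

Cr²⁺: group 6, so d-count = 6 − 2 = 4.
Configuration: t₂g⁴ eg⁰.
CFSE = 4(-0.4Δ_oct) + 0(0.6Δ_oct) = -1.6Δ_oct + 0.0Δ_oct = -1.6Δ_oct.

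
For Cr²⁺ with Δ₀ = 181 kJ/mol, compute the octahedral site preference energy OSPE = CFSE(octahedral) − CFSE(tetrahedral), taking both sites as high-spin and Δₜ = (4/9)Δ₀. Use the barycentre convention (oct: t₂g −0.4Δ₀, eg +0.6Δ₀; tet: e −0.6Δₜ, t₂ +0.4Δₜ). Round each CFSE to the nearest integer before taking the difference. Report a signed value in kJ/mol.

Cr is in group 6, so Cr²⁺ is d⁴ (6 − 2 = 4).
Octahedral high-spin t2g^3 e_g^1: CFSE = -0.6 × 181 = -109 kJ/mol.
Tetrahedral e^2 t2^2 gives -0.4Δₜ = -0.4 × (4/9) × 181 = -32 kJ/mol.
OSPE = CFSE(oct) − CFSE(tet) = -109 − (-32) = -77 kJ/mol.

-77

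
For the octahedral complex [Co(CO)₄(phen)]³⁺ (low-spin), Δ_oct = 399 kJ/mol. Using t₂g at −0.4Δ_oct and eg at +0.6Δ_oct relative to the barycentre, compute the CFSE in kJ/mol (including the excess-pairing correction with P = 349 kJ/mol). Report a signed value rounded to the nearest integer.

-260

Ligand charges: 4×(+0) from CO and 1×(+0) from phen sum to +0; with overall charge +3, Co is +3.
Co sits in group 9; removing 3 electrons leaves Co³⁺ with 9 − 3 = 6 d electrons.
Electron filling gives t₂g⁶ eg⁰.
The orbital stabilization is -2.4Δ_oct = -2.4 × 399 = -958 kJ/mol.
Pairing penalty: 3 pairs vs 1 in the high-spin reference → 2 extra × P = 698 kJ/mol.
Overall CFSE = -958 + 698 = -260 kJ/mol.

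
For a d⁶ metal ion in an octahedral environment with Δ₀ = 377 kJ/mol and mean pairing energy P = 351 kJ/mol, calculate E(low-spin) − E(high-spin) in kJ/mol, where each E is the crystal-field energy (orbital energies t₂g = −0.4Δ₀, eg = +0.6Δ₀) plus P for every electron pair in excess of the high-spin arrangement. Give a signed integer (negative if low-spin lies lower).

-52

High-spin: t₂g⁴ eg², CFSE = -0.4Δ₀ = -151 kJ/mol.
Low-spin: t₂g⁶ eg⁰, orbital CFSE = -2.4Δ₀ = -905 kJ/mol; plus 2 excess pairs × P = +702 kJ/mol; total -203 kJ/mol.
E(LS) − E(HS) = -203 − (-151) = -52 kJ/mol.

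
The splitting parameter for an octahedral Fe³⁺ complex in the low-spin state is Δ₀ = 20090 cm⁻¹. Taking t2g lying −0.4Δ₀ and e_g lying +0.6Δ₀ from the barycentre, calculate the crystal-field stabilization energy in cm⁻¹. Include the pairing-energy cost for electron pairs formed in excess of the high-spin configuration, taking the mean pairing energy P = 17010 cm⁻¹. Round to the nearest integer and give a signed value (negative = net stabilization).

-6160

Fe sits in group 8; removing 3 electrons leaves Fe³⁺ with 8 − 3 = 5 d electrons.
The d⁵ electrons fill as t2g^5 e_g^0.
Orbital CFSE = 5(-0.4) + 0(0.6) = -2.0Δ₀ = -2.0 × 20090 = -40180 cm⁻¹.
High-spin d⁵ would be t2g^3 e_g^2 with 0 pairs; low-spin has 2, so 2 excess pairs cost +2P = +34020 cm⁻¹.
Net CFSE = -40180 + 34020 = -6160 cm⁻¹.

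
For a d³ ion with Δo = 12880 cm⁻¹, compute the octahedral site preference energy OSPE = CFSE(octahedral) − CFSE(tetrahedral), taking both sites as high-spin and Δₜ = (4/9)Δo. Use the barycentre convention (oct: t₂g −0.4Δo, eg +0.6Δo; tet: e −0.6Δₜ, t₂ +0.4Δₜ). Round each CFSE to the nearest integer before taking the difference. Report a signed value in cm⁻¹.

-10876

In an octahedral site d³ (HS) is t₂g³ eg⁰, giving CFSE(oct) = -1.2Δo = -15456 cm⁻¹.
In a tetrahedral site the filling is e² t₂¹: CFSE(tet) = -0.8Δₜ = -0.8 × (4/9)(12880) = -4580 cm⁻¹.
Subtracting, OSPE = -15456 − (-4580) = -10876 cm⁻¹.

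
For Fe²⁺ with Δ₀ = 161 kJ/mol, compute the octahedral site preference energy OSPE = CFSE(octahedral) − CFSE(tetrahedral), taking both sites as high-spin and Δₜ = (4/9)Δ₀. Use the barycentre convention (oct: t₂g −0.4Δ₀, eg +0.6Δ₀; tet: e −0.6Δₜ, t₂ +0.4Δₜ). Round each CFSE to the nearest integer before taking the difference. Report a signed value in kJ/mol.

-21

Group 8 minus oxidation state +2 gives a d⁶ configuration for Fe²⁺.
Octahedral (high-spin): t2g^4 e_g^2, CFSE = 4(−0.4) + 2(+0.6) = -0.4Δ₀ = -0.4 × 161 = -64 kJ/mol.
Tetrahedral: e^3 t2^3, CFSE = 3(−0.6) + 3(+0.4) = -0.6Δₜ = -0.6 × (4/9) × 161 = -43 kJ/mol.
OSPE = -64 − (-43) = -21 kJ/mol.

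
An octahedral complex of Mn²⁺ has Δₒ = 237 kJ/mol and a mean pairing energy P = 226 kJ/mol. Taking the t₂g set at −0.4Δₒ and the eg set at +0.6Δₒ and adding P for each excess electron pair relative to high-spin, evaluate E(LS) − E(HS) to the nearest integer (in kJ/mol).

Mn²⁺: group 7, so d-count = 7 − 2 = 5.
In the high-spin limit (t₂g³ eg²) the orbital term is 0.0Δₒ = 0 kJ/mol, with no excess pairing.
Low-spin: t₂g⁵ eg⁰, orbital CFSE = -2.0Δₒ = -474 kJ/mol; plus 2 excess pairs × P = +452 kJ/mol; total -22 kJ/mol.
The difference is -22 − (0) = -22 kJ/mol, so low-spin lies lower.

-22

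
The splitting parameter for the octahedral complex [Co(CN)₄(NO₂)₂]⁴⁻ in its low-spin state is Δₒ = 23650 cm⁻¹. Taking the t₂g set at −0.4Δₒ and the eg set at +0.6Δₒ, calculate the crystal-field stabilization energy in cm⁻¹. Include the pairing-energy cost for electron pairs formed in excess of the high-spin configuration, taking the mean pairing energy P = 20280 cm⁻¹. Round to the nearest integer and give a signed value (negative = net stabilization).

-22290

Ligand charges: 4×(-1) from CN⁻ and 2×(-1) from NO₂⁻ sum to -6; with overall charge -4, Co is +2.
Group 9 minus oxidation state +2 gives a d⁷ configuration for Co²⁺.
The d⁷ electrons fill as t₂g⁶ eg¹.
Orbital CFSE = 6(-0.4) + 1(0.6) = -1.8Δₒ = -1.8 × 23650 = -42570 cm⁻¹.
Relative to high-spin t₂g⁵ eg² (2 paired), the low-spin configuration has 1 additional pair, contributing +1 × 20280 = +20280 cm⁻¹.
Combining: -42570 + 20280 = -22290 cm⁻¹.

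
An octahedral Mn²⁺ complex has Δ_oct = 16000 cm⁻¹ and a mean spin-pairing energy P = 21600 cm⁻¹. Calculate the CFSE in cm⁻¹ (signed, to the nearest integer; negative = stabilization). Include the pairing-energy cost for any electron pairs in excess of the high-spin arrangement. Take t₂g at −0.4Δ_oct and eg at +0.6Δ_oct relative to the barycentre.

Mn sits in group 7; removing 2 electrons leaves Mn²⁺ with 7 − 2 = 5 d electrons.
Here Δ_oct < P (16000 < 21600), so the high-spin state is favoured.
Filling d⁵ accordingly: t₂g³ eg².
Orbital CFSE = 0.0Δ_oct = 0.0 × 16000 = 0 cm⁻¹.
High-spin has no excess pairs, so no pairing correction applies.

0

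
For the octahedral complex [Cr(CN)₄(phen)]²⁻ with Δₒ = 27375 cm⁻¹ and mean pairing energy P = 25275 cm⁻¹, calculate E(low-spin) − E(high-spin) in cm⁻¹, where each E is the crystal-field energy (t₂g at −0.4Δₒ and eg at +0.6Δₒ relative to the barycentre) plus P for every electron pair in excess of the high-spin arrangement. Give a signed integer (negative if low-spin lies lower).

-2100

Ligand charges: 4×(-1) from CN⁻ and 1×(+0) from phen sum to -4; with overall charge -2, Cr is +2.
Cr is in group 6, so Cr²⁺ is d⁴ (6 − 2 = 4).
In the high-spin limit (t₂g³ eg¹) the orbital term is -0.6Δₒ = -16425 cm⁻¹, with no excess pairing.
For low-spin the configuration is t₂g⁴ eg⁰: orbital energy -1.6 × 27375 = -43800 cm⁻¹, and 1 additional pair relative to high-spin adds 25275 cm⁻¹, giving -18525 cm⁻¹.
E(LS) − E(HS) = -18525 − (-16425) = -2100 cm⁻¹.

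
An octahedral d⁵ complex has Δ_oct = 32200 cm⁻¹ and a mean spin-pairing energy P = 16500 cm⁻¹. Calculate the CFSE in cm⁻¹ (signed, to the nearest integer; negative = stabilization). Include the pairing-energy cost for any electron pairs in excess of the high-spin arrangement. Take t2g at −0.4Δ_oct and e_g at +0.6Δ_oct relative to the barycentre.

-31400

Here Δ_oct > P (32200 > 16500), so the low-spin state is favoured.
That gives t2g^5 e_g^0.
Orbital CFSE = -2.0Δ_oct = -2.0 × 32200 = -64400 cm⁻¹.
Excess pairs vs high-spin: 2 − 0 = 2; pairing cost = +33000 cm⁻¹.
Net CFSE = -64400 + 33000 = -31400 cm⁻¹.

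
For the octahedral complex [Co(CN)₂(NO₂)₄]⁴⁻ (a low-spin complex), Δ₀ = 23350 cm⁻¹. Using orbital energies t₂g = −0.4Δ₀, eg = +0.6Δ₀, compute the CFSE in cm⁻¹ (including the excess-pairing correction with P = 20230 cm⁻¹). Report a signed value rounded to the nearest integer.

Ligand charges: 2×(-1) from CN⁻ and 4×(-1) from NO₂⁻ sum to -6; with overall charge -4, Co is +2.
Co is in group 9, so Co²⁺ is d⁷ (9 − 2 = 7).
The d⁷ electrons fill as t₂g⁶ eg¹.
Orbital CFSE = 6(-0.4) + 1(0.6) = -1.8Δ₀ = -1.8 × 23350 = -42030 cm⁻¹.
Relative to high-spin t₂g⁵ eg² (2 paired), the low-spin configuration has 1 additional pair, contributing +1 × 20230 = +20230 cm⁻¹.
Combining: -42030 + 20230 = -21800 cm⁻¹.

-21800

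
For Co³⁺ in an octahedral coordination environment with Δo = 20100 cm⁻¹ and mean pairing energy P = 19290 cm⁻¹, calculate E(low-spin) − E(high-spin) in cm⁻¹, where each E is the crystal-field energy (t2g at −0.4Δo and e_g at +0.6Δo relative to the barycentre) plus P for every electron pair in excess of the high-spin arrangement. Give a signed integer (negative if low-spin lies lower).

-1620

Co sits in group 9; removing 3 electrons leaves Co³⁺ with 9 − 3 = 6 d electrons.
High-spin d⁶ fills as t2g^4 e_g^2 with CFSE 4(−0.4) + 2(+0.6) = -0.4Δo = -8040 cm⁻¹.
Low-spin t2g^6 e_g^0 gives -2.4Δo = -48240 cm⁻¹, but forming 2 extra pairs costs 2P = 38580 cm⁻¹, so E(LS) = -48240 + 38580 = -9660 cm⁻¹.
Thus E(LS) − E(HS) = -1620 cm⁻¹.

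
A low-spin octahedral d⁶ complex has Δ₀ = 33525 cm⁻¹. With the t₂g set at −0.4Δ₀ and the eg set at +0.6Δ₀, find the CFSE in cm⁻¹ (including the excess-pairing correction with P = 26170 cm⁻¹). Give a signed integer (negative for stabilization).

Configuration: t₂g⁶ eg⁰.
CFSE(orbital) = 6×(-0.4Δ₀) + 0×(0.6Δ₀) = -2.4Δ₀; with Δ₀ = 33525 cm⁻¹ that is -80460 cm⁻¹.
High-spin d⁶ would be t₂g⁴ eg² with 1 pair; low-spin has 3, so 2 excess pairs cost +2P = +52340 cm⁻¹.
Net CFSE = -80460 + 52340 = -28120 cm⁻¹.

-28120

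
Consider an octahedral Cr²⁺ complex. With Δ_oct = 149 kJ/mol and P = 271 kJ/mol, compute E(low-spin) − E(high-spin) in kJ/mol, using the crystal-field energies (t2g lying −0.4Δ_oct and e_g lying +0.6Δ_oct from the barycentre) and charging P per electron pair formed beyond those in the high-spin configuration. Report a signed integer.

Cr²⁺: group 6, so d-count = 6 − 2 = 4.
High-spin d⁴ fills as t2g^3 e_g^1 with CFSE 3(−0.4) + 1(+0.6) = -0.6Δ_oct = -89 kJ/mol.
Low-spin: t2g^4 e_g^0, orbital CFSE = -1.6Δ_oct = -238 kJ/mol; plus 1 excess pair × P = +271 kJ/mol; total 33 kJ/mol.
E(LS) − E(HS) = 33 − (-89) = 122 kJ/mol.

122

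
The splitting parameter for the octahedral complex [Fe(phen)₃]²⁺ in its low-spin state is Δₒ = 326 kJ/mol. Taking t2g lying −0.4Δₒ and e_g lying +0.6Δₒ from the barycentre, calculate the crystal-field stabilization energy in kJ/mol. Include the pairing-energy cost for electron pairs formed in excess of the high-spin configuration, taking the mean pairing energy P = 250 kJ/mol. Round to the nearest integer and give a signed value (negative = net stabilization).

-282

phen is neutral, so the +2 overall charge sits on Fe: oxidation state +2.
Group 8 minus oxidation state +2 gives a d⁶ configuration for Fe²⁺.
Electron filling gives t2g^6 e_g^0.
The orbital stabilization is -2.4Δₒ = -2.4 × 326 = -782 kJ/mol.
Relative to high-spin t2g^4 e_g^2 (1 paired), the low-spin configuration has 2 additional pairs, contributing +2 × 250 = +500 kJ/mol.
Net CFSE = -782 + 500 = -282 kJ/mol.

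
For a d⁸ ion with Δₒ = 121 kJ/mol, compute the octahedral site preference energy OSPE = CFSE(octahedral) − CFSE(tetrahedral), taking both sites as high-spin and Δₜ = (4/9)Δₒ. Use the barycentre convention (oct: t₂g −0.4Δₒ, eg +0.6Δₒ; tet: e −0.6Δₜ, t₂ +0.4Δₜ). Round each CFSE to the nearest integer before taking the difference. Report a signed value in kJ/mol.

-102

Octahedral (high-spin): t2g^6 e_g^2, CFSE = 6(−0.4) + 2(+0.6) = -1.2Δₒ = -1.2 × 121 = -145 kJ/mol.
Tetrahedral e^4 t2^4 gives -0.8Δₜ = -0.8 × (4/9) × 121 = -43 kJ/mol.
OSPE = CFSE(oct) − CFSE(tet) = -145 − (-43) = -102 kJ/mol.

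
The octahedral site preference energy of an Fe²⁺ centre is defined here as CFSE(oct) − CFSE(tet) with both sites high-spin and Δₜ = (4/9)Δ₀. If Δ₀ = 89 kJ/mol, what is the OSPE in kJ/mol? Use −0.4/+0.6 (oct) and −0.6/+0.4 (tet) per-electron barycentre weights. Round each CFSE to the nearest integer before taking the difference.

-12

Fe is in group 8, so Fe²⁺ is d⁶ (8 − 2 = 6).
Octahedral high-spin t2g^4 e_g^2: CFSE = -0.4 × 89 = -36 kJ/mol.
Tetrahedral: e^3 t2^3, CFSE = 3(−0.6) + 3(+0.4) = -0.6Δₜ = -0.6 × (4/9) × 89 = -24 kJ/mol.
OSPE = -36 − (-24) = -12 kJ/mol.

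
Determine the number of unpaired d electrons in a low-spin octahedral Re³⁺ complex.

Group 7 minus oxidation state +3 gives a d⁴ configuration for Re³⁺.
Configuration: t₂g⁴ eg⁰, giving 2 unpaired electrons.

2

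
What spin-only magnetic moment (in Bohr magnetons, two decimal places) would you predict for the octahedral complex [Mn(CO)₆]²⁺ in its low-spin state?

1.73 Bohr magnetons

CO is neutral, so the +2 overall charge sits on Mn: oxidation state +2.
Mn²⁺: group 7, so d-count = 7 − 2 = 5.
Configuration: t2g^5 e_g^0 → 1 unpaired electron.
μ(spin-only) = √[1(1+2)] = √3 ≈ 1.73 Bohr magnetons.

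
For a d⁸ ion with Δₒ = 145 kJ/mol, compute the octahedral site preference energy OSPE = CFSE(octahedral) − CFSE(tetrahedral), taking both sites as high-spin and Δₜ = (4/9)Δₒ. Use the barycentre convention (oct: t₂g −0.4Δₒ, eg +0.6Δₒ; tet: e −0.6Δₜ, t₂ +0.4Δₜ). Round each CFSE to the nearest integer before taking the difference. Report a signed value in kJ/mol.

In an octahedral site d⁸ (HS) is t₂g⁶ eg², giving CFSE(oct) = -1.2Δₒ = -174 kJ/mol.
Tetrahedral: e⁴ t₂⁴, CFSE = 4(−0.6) + 4(+0.4) = -0.8Δₜ = -0.8 × (4/9) × 145 = -52 kJ/mol.
OSPE = -174 − (-52) = -122 kJ/mol.

-122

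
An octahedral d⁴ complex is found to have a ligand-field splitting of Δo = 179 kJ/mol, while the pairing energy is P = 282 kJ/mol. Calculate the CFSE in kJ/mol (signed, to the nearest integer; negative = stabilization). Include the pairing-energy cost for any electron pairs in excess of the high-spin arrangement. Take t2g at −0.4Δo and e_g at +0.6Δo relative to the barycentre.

Since Δo = 179 kJ/mol < P = 282 kJ/mol, the complex adopts the high-spin configuration.
That gives t2g^3 e_g^1.
Orbital CFSE = -0.6Δo = -0.6 × 179 = -107 kJ/mol.
High-spin has no excess pairs, so no pairing correction applies.

-107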